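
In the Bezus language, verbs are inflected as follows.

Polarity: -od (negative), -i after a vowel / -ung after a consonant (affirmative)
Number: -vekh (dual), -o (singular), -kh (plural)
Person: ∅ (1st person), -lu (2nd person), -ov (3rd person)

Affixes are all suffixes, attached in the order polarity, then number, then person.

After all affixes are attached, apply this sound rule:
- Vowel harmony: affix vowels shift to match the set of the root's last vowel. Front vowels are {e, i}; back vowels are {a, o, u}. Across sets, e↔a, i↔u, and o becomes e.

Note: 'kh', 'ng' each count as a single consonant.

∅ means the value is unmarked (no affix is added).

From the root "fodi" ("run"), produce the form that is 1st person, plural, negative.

fodiedkh

Attach polarity negative -od → fodiod.
Attach number plural -kh → fodiodkh.
person = 1st person: zero marking, form stays fodiodkh.
Apply vowel harmony: fodiodkh → fodiedkh.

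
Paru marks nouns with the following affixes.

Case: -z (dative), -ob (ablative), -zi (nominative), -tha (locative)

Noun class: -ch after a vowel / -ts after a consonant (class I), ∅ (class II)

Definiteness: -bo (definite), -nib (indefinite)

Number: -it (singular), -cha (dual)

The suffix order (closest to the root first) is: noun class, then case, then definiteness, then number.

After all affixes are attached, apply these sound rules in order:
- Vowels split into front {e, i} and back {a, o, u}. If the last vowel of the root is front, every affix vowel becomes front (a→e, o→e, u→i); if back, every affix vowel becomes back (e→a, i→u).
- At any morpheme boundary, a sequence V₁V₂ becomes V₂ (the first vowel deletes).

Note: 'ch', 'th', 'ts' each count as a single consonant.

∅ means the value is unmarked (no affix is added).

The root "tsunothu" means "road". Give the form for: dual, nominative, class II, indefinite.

tsunothuzunubcha

noun class = class II: zero marking, form stays tsunothu.
Attach case nominative -zi → tsunothuzi.
Attach definiteness indefinite -nib → tsunothuzinib.
Attach number dual -cha → tsunothuzinibcha.
Apply vowel harmony: tsunothuzinibcha → tsunothuzunubcha.
Vowel deletion: no change.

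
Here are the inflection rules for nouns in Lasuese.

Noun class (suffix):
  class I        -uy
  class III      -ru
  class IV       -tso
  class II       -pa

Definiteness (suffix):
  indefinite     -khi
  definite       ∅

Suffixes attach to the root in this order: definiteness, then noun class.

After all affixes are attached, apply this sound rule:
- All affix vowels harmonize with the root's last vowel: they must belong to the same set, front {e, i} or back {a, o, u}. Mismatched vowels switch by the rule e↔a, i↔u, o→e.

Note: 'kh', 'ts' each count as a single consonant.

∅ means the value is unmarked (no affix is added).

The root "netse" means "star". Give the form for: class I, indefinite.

Attach definiteness indefinite -khi → netsekhi.
Attach noun class class I -uy → netsekhiuy.
Apply vowel harmony: netsekhiuy → netsekhiiy.

netsekhiiy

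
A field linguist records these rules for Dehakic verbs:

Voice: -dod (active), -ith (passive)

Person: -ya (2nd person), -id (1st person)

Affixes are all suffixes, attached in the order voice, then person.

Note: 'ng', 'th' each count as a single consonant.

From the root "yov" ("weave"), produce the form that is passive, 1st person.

yovithid

Attach voice passive -ith → yovith.
Attach person 1st person -id → yovithid.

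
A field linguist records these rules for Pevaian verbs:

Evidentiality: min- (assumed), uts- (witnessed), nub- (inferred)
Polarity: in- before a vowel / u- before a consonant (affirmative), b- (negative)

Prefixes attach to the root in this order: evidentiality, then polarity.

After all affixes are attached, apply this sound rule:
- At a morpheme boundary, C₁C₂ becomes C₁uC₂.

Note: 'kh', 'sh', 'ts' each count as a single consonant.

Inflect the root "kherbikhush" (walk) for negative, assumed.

Attach evidentiality assumed min- → minkherbikhush.
Attach polarity negative b- → bminkherbikhush.
Apply epenthesis: bminkherbikhush → buminukherbikhush.

buminukherbikhush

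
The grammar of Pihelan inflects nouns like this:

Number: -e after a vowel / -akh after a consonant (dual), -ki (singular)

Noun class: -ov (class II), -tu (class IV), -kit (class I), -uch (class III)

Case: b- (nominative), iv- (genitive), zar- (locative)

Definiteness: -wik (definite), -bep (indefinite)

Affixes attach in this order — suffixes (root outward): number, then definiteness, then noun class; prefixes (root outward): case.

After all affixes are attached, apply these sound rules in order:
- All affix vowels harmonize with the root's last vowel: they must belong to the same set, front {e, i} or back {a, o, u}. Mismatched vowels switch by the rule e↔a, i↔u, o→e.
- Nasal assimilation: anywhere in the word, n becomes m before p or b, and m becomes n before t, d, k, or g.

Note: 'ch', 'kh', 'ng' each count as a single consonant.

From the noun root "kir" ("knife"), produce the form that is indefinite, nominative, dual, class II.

Attach number dual -akh (after consonant 'r') → kirakh.
Attach definiteness indefinite -bep → kirakhbep.
Attach case nominative b- → bkirakhbep.
Attach noun class class II -ov → bkirakhbepov.
Apply vowel harmony: bkirakhbepov → bkirekhbepev.
Nasal assimilation: no change.

bkirekhbepev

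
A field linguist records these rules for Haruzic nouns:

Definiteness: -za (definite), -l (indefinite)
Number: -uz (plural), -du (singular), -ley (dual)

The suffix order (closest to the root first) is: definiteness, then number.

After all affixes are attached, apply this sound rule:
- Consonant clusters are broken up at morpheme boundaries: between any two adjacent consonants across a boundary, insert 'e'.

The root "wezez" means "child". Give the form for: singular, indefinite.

Attach definiteness indefinite -l → wezezl.
Attach number singular -du → wezezldu.
Apply epenthesis: wezezldu → wezezeledu.

wezezeledu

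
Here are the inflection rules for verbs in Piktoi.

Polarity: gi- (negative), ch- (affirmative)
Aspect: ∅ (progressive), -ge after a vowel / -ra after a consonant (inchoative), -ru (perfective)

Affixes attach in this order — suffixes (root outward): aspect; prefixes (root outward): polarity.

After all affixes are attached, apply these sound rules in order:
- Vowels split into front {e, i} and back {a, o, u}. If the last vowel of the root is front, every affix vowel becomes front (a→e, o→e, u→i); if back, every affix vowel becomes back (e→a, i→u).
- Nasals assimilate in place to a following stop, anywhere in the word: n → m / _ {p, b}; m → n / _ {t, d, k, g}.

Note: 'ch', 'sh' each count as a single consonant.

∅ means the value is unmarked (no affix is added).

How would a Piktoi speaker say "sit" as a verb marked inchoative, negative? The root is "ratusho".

Attach polarity negative gi- → giratusho.
Attach aspect inchoative -ge (after vowel 'o') → giratushoge.
Apply vowel harmony: giratushoge → guratushoga.
Nasal assimilation: no change.

guratushoga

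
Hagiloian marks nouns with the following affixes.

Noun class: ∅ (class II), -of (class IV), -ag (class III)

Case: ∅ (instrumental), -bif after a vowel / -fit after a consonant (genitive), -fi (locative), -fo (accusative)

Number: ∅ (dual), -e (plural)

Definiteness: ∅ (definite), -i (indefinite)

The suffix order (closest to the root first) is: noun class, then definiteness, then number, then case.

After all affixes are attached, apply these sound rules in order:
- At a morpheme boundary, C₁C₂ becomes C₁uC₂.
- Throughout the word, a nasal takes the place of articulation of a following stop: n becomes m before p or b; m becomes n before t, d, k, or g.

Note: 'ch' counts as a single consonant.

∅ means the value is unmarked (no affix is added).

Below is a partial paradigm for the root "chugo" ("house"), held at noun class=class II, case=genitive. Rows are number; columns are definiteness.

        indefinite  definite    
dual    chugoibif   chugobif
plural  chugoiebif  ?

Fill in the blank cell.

chugoebif

noun class = class II: zero marking, form stays chugo.
definiteness = definite: zero marking, form stays chugo.
Attach number plural -e → chugoe.
Attach case genitive -bif (after vowel 'e') → chugoebif.
Epenthesis: no change.
Nasal assimilation: no change.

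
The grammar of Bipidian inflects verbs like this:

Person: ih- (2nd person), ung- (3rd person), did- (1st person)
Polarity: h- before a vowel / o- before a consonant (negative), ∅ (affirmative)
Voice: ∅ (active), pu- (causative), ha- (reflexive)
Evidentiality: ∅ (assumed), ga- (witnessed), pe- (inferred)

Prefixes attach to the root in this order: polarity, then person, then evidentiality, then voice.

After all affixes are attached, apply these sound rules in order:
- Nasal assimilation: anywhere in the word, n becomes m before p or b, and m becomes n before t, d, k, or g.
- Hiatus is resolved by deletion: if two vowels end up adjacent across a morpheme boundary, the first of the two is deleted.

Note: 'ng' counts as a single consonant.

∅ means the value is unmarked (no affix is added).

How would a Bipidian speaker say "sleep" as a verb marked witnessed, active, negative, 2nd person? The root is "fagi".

Attach polarity negative o- (before consonant 'f') → ofagi.
Attach person 2nd person ih- → ihofagi.
Attach evidentiality witnessed ga- → gaihofagi.
voice = active: zero marking, form stays gaihofagi.
Nasal assimilation: no change.
Apply vowel deletion: gaihofagi → gihofagi.

gihofagi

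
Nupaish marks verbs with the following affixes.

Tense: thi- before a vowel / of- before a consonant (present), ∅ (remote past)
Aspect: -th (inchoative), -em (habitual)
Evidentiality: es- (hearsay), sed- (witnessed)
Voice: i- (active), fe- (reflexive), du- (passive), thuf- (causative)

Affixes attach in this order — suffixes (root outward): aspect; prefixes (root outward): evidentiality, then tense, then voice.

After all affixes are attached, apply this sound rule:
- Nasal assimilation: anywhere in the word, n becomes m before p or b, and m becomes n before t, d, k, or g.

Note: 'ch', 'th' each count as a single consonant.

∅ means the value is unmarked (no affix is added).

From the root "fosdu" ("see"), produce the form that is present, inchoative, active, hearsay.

ithiesfosduth

Attach aspect inchoative -th → fosduth.
Attach evidentiality hearsay es- → esfosduth.
Attach tense present thi- (before vowel 'e') → thiesfosduth.
Attach voice active i- → ithiesfosduth.
Nasal assimilation: no change.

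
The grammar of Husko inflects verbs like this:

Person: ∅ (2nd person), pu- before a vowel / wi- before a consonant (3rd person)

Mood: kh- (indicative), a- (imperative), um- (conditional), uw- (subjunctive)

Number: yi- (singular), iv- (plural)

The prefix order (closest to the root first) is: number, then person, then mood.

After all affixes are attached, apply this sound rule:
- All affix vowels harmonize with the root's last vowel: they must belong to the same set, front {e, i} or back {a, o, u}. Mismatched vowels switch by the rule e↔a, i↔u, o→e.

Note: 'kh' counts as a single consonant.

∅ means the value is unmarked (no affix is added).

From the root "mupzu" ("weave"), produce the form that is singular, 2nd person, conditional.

umyumupzu

Attach number singular yi- → yimupzu.
person = 2nd person: zero marking, form stays yimupzu.
Attach mood conditional um- → umyimupzu.
Apply vowel harmony: umyimupzu → umyumupzu.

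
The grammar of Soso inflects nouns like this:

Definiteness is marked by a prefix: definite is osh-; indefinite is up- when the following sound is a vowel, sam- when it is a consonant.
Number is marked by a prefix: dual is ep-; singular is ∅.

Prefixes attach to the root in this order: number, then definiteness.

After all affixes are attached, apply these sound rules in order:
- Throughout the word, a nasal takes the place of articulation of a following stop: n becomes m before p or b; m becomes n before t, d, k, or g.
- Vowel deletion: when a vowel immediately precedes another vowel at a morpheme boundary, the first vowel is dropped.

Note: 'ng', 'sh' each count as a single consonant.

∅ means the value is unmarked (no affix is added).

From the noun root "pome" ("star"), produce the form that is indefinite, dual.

upeppome

Attach number dual ep- → eppome.
Attach definiteness indefinite up- (before vowel 'e') → upeppome.
Nasal assimilation: no change.
Vowel deletion: no change.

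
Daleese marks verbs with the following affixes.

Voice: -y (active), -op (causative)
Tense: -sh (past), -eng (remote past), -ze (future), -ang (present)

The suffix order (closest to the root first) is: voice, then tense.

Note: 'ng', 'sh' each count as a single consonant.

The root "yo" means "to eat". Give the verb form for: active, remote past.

Attach voice active -y → yoy.
Attach tense remote past -eng → yoyeng.

yoyeng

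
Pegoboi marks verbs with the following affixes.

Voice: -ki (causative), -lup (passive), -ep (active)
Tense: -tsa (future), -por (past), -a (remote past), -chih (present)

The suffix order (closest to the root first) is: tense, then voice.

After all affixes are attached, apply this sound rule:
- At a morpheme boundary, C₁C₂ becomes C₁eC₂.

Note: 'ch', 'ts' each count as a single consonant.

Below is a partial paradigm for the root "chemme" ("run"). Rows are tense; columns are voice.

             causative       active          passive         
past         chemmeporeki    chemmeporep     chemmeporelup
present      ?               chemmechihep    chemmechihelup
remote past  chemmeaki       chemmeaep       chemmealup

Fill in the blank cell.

Attach tense present -chih → chemmechih.
Attach voice causative -ki → chemmechihki.
Apply epenthesis: chemmechihki → chemmechiheki.

chemmechiheki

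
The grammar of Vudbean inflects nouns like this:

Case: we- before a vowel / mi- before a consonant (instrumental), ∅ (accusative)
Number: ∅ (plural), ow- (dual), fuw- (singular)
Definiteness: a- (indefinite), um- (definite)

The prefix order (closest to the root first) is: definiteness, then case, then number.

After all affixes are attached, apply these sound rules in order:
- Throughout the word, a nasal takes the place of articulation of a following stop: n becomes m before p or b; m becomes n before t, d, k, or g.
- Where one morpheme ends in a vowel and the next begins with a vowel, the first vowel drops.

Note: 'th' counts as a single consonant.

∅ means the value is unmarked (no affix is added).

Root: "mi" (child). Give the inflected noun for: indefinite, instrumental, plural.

wami

Attach definiteness indefinite a- → ami.
Attach case instrumental we- (before vowel 'a') → weami.
number = plural: zero marking, form stays weami.
Nasal assimilation: no change.
Apply vowel deletion: weami → wami.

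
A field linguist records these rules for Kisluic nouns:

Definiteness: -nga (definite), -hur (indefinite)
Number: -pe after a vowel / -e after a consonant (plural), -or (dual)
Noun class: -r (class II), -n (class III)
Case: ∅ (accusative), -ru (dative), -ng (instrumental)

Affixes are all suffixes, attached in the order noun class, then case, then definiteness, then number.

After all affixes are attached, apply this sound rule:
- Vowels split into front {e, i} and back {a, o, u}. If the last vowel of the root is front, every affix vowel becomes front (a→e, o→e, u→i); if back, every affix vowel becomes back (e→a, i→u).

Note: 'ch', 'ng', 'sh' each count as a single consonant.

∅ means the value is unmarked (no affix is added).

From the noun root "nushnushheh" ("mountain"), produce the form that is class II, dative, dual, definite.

Attach noun class class II -r → nushnushhehr.
Attach case dative -ru → nushnushhehrru.
Attach definiteness definite -nga → nushnushhehrrunga.
Attach number dual -or → nushnushhehrrungaor.
Apply vowel harmony: nushnushhehrrungaor → nushnushhehrringeer.

nushnushhehrringeer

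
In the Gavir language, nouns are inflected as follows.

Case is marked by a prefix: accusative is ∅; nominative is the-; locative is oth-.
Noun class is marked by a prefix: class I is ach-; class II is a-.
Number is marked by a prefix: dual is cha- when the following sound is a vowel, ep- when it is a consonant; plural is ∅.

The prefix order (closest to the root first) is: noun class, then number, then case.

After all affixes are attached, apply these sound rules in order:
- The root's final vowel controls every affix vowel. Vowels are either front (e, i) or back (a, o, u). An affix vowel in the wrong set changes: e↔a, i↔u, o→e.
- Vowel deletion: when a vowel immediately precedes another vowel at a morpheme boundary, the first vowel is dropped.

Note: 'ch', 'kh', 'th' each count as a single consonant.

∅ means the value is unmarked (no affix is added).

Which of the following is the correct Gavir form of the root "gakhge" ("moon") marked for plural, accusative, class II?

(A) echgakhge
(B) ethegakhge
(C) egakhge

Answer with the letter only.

Attach noun class class II a- → agakhge.
number = plural: zero marking, form stays agakhge.
case = accusative: zero marking, form stays agakhge.
Apply vowel harmony: agakhge → egakhge.
Vowel deletion: no change.
So the correct form is egakhge, option (C).
(A) echgakhge is wrong: it uses class I instead of class II for noun class.
(B) ethegakhge is wrong: it uses locative instead of accusative for case.

C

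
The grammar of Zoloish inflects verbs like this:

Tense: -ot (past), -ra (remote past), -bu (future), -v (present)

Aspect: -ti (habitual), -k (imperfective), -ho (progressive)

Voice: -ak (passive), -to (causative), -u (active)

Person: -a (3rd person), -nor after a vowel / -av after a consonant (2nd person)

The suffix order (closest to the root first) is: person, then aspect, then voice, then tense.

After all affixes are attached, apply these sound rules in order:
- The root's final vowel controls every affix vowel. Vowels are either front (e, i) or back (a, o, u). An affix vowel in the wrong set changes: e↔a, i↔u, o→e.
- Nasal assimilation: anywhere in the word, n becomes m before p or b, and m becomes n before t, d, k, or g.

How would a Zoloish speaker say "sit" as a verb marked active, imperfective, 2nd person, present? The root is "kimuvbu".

kimuvbunorkuv

Attach person 2nd person -nor (after vowel 'u') → kimuvbunor.
Attach aspect imperfective -k → kimuvbunork.
Attach voice active -u → kimuvbunorku.
Attach tense present -v → kimuvbunorkuv.
Vowel harmony: no change.
Nasal assimilation: no change.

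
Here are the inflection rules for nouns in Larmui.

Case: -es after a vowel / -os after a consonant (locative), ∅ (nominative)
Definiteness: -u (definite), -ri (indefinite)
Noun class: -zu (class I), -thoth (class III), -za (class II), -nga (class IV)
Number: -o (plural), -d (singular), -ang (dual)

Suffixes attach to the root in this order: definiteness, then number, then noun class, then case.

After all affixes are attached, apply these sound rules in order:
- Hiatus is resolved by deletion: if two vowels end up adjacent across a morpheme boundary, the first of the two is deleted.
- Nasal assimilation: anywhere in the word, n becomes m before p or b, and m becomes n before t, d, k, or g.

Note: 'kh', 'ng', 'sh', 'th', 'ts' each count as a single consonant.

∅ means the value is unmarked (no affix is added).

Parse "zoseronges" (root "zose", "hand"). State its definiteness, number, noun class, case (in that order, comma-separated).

indefinite, plural, class IV, locative

Segment: zose-ri-o-nga-es.
definiteness: -ri → indefinite.
number: -o → plural.
noun class: -nga → class IV.
case: -es/os → locative.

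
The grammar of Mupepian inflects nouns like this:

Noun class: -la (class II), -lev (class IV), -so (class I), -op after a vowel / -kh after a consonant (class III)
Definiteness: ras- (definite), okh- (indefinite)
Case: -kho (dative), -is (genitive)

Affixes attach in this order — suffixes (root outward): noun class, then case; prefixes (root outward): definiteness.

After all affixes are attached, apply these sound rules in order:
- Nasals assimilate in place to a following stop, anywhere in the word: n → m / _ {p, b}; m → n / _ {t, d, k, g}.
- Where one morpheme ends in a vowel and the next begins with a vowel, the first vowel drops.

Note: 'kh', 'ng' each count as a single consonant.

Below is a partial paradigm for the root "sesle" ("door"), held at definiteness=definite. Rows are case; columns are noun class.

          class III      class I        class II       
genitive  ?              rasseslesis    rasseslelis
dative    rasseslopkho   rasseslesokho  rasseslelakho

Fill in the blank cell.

Attach noun class class III -op (after vowel 'e') → sesleop.
Attach case genitive -is → sesleopis.
Attach definiteness definite ras- → rassesleopis.
Nasal assimilation: no change.
Apply vowel deletion: rassesleopis → rasseslopis.

rasseslopis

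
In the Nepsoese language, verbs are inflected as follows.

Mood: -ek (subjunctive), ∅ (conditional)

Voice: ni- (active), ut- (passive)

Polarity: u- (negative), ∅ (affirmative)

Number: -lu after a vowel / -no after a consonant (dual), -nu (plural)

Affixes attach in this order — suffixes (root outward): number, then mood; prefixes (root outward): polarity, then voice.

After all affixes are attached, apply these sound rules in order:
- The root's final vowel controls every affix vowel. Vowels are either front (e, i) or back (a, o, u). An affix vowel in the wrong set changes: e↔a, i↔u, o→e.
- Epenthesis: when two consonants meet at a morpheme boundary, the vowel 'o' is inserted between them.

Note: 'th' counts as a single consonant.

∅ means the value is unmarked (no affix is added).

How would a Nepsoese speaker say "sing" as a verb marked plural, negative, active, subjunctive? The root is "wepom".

nuuwepomonuak

Attach number plural -nu → wepomnu.
Attach polarity negative u- → uwepomnu.
Attach voice active ni- → niuwepomnu.
Attach mood subjunctive -ek → niuwepomnuek.
Apply vowel harmony: niuwepomnuek → nuuwepomnuak.
Apply epenthesis: nuuwepomnuak → nuuwepomonuak.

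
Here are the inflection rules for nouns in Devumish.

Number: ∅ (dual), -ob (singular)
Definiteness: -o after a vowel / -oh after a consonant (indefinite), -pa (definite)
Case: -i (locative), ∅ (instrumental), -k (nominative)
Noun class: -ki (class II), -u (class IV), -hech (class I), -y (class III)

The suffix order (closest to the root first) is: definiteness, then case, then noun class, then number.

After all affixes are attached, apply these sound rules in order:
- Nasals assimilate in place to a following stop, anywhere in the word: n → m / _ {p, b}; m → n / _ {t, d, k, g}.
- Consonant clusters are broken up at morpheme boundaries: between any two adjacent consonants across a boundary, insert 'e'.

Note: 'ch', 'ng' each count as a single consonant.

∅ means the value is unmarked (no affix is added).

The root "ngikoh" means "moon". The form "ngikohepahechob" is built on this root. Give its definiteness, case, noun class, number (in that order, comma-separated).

definite, instrumental, class I, singular

Segment: ngikoh-pa-hech-ob.
definiteness: -pa → definite.
case: ∅ → instrumental.
noun class: -hech → class I.
number: -ob → singular.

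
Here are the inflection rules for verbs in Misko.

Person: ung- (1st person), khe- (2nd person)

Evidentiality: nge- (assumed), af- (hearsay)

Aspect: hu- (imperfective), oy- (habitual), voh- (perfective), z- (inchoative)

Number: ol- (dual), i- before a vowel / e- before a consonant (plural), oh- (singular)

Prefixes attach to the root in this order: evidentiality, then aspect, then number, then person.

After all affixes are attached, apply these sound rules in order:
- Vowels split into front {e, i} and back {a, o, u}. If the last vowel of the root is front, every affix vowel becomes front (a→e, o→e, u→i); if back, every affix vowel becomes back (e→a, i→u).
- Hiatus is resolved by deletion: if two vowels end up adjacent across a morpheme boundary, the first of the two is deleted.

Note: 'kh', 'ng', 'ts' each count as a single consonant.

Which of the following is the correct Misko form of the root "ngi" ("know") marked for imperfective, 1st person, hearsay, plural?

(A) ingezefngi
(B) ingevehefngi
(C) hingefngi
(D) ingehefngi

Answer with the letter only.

D

Attach evidentiality hearsay af- → afngi.
Attach aspect imperfective hu- → huafngi.
Attach number plural e- (before consonant 'h') → ehuafngi.
Attach person 1st person ung- → ungehuafngi.
Apply vowel harmony: ungehuafngi → ingehiefngi.
Apply vowel deletion: ingehiefngi → ingehefngi.
So the correct form is ingehefngi, option (D).
(B) ingevehefngi is wrong: it uses perfective instead of imperfective for aspect.
(A) ingezefngi is wrong: it uses inchoative instead of imperfective for aspect.
(C) hingefngi is wrong: it has the affixes in the wrong order.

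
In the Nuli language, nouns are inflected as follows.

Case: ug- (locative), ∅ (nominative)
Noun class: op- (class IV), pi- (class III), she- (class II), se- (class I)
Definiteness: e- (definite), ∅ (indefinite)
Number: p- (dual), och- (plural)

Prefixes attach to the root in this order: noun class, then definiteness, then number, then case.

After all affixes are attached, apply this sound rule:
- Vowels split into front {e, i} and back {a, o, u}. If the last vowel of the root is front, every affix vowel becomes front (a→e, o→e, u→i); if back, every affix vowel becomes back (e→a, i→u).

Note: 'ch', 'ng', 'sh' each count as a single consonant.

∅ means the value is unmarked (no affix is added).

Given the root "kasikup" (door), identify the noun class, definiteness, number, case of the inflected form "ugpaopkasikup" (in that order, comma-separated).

Segment: ug-p-e-op-kasikup.
noun class: op- → class IV.
definiteness: e- → definite.
number: p- → dual.
case: ug- → locative.

class IV, definite, dual, locative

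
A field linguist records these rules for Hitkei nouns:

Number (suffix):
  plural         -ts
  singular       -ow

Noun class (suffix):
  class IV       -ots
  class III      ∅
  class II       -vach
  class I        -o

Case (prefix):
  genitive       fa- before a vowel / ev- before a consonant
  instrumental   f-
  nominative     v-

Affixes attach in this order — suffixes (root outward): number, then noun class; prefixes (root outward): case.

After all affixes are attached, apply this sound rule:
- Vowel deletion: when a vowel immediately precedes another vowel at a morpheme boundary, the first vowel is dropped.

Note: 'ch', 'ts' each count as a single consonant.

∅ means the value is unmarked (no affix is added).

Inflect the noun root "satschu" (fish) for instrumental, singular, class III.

fsatschow

Attach number singular -ow → satschuow.
Attach case instrumental f- → fsatschuow.
noun class = class III: zero marking, form stays fsatschuow.
Apply vowel deletion: fsatschuow → fsatschow.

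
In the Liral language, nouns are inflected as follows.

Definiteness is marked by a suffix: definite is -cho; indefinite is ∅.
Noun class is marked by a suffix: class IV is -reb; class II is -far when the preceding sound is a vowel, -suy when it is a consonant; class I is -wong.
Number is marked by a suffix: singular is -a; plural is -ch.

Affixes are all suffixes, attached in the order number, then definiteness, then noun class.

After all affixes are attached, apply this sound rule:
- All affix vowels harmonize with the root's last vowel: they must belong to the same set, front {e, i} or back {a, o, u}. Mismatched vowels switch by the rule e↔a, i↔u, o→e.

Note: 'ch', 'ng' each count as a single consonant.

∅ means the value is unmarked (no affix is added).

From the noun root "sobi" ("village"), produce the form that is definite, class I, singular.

Attach number singular -a → sobia.
Attach definiteness definite -cho → sobiacho.
Attach noun class class I -wong → sobiachowong.
Apply vowel harmony: sobiachowong → sobiecheweng.

sobiecheweng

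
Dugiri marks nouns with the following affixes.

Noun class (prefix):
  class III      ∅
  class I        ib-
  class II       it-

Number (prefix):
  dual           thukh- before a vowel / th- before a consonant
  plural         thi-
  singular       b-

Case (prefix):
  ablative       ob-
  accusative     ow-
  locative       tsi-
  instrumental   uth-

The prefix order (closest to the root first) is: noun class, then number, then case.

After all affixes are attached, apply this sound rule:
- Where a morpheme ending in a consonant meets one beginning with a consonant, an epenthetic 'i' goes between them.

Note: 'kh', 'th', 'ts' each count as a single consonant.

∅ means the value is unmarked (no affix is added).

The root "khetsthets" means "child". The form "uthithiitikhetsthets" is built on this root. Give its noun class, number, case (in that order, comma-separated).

Segment: uth-thi-it-khetsthets.
noun class: it- → class II.
number: thi- → plural.
case: uth- → instrumental.

class II, plural, instrumental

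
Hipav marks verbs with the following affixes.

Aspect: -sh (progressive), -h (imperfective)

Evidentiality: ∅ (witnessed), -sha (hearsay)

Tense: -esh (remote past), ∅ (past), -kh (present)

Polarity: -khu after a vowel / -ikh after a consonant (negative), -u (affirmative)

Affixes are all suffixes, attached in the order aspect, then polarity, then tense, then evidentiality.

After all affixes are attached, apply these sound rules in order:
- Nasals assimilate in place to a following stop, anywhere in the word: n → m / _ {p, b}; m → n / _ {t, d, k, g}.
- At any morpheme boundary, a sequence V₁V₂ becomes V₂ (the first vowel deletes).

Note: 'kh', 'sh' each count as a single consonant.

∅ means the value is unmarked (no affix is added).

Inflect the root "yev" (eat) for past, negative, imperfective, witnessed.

yevhikh

Attach aspect imperfective -h → yevh.
Attach polarity negative -ikh (after consonant 'h') → yevhikh.
tense = past: zero marking, form stays yevhikh.
evidentiality = witnessed: zero marking, form stays yevhikh.
Nasal assimilation: no change.
Vowel deletion: no change.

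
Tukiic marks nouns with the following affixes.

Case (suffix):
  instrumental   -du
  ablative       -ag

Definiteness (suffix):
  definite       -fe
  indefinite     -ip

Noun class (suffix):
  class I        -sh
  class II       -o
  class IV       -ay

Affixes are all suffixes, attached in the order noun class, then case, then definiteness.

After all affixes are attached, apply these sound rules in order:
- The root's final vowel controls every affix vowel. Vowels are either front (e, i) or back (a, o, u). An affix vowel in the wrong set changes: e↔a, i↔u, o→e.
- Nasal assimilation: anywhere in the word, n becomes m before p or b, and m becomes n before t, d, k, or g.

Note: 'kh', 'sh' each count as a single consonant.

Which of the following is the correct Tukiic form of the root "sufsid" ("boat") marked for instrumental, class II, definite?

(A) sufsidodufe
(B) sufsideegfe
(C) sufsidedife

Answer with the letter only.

C

Attach noun class class II -o → sufsido.
Attach case instrumental -du → sufsidodu.
Attach definiteness definite -fe → sufsidodufe.
Apply vowel harmony: sufsidodufe → sufsidedife.
Nasal assimilation: no change.
So the correct form is sufsidedife, option (C).
(A) sufsidodufe is wrong: it fails to apply the sound rule(s).
(B) sufsideegfe is wrong: it uses ablative instead of instrumental for case.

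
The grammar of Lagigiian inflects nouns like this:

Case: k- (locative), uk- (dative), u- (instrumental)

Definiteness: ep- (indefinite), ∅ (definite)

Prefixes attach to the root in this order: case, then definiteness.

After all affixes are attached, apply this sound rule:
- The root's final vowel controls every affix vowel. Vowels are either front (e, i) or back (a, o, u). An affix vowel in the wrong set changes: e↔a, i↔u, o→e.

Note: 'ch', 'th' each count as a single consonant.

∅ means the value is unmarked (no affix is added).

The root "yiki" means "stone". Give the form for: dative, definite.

ikyiki

Attach case dative uk- → ukyiki.
definiteness = definite: zero marking, form stays ukyiki.
Apply vowel harmony: ukyiki → ikyiki.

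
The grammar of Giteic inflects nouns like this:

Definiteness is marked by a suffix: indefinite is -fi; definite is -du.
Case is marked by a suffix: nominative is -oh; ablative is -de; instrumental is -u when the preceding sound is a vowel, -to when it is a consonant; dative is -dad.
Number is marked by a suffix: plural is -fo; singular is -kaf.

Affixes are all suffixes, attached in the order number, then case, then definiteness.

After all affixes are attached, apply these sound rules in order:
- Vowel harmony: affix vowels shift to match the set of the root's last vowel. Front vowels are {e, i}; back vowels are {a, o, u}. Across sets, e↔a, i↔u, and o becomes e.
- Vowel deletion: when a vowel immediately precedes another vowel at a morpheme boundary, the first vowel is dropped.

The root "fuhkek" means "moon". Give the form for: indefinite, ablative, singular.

Attach number singular -kaf → fuhkekkaf.
Attach case ablative -de → fuhkekkafde.
Attach definiteness indefinite -fi → fuhkekkafdefi.
Apply vowel harmony: fuhkekkafdefi → fuhkekkefdefi.
Vowel deletion: no change.

fuhkekkefdefi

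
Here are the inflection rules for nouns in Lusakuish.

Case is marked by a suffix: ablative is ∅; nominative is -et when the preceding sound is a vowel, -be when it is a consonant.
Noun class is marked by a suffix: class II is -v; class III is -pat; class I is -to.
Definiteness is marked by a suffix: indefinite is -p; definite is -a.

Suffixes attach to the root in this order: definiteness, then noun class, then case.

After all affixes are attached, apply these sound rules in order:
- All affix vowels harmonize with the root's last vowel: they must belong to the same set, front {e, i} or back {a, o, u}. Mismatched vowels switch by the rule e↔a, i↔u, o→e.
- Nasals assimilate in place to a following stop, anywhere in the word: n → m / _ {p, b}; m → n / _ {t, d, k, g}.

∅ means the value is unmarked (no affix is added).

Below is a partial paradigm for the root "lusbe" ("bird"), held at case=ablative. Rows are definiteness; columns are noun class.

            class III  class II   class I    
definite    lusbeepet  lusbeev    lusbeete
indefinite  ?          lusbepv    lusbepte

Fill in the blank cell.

lusbeppet

Attach definiteness indefinite -p → lusbep.
Attach noun class class III -pat → lusbeppat.
case = ablative: zero marking, form stays lusbeppat.
Apply vowel harmony: lusbeppat → lusbeppet.
Nasal assimilation: no change.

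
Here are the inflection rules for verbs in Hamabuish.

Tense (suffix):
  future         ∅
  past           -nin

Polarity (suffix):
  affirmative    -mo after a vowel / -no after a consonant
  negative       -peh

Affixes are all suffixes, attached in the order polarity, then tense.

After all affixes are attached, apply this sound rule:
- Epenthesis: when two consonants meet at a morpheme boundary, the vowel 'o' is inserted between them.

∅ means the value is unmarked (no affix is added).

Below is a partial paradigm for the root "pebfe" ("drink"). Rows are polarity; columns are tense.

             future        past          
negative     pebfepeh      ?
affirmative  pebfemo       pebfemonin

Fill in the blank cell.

pebfepehonin

Attach polarity negative -peh → pebfepeh.
Attach tense past -nin → pebfepehnin.
Apply epenthesis: pebfepehnin → pebfepehonin.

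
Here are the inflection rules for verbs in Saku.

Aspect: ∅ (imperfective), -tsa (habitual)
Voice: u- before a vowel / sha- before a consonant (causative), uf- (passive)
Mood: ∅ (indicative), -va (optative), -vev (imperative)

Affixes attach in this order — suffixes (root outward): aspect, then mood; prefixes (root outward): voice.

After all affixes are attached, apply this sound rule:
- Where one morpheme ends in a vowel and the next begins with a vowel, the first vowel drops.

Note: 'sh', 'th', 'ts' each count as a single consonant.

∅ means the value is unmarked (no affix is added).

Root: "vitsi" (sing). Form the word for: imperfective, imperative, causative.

shavitsivev

aspect = imperfective: zero marking, form stays vitsi.
Attach mood imperative -vev → vitsivev.
Attach voice causative sha- (before consonant 'v') → shavitsivev.
Vowel deletion: no change.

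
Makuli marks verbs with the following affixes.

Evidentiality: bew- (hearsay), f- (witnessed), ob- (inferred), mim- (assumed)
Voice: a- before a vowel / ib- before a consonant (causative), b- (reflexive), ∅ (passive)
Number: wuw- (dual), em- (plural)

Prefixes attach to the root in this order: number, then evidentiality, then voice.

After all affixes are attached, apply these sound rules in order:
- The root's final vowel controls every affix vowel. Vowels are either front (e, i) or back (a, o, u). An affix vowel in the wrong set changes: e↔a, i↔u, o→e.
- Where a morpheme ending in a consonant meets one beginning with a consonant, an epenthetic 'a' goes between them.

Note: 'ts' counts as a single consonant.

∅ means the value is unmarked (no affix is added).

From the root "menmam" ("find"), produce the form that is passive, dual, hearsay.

bawawuwamenmam

Attach number dual wuw- → wuwmenmam.
Attach evidentiality hearsay bew- → bewwuwmenmam.
voice = passive: zero marking, form stays bewwuwmenmam.
Apply vowel harmony: bewwuwmenmam → bawwuwmenmam.
Apply epenthesis: bawwuwmenmam → bawawuwamenmam.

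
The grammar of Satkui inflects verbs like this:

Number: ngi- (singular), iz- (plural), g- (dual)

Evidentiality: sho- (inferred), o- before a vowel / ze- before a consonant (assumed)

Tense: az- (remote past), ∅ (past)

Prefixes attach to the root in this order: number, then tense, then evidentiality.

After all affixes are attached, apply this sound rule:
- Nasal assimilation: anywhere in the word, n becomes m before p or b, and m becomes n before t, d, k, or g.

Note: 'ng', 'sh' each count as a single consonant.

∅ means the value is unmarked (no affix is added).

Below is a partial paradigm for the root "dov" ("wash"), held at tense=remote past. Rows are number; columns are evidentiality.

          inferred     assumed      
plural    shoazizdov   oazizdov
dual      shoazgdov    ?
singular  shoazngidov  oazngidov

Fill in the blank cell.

Attach number dual g- → gdov.
Attach tense remote past az- → azgdov.
Attach evidentiality assumed o- (before vowel 'a') → oazgdov.
Nasal assimilation: no change.

oazgdov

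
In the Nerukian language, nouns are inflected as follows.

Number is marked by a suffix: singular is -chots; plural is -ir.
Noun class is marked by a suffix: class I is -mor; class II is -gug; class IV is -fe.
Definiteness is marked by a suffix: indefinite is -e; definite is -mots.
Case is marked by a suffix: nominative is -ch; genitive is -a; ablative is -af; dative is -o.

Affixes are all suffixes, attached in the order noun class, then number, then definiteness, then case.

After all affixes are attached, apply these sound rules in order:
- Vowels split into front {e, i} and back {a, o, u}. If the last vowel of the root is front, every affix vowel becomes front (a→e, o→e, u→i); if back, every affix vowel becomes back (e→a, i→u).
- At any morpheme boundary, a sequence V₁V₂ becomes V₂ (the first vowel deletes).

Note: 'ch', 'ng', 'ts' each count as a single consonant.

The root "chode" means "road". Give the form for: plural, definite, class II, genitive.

Attach noun class class II -gug → chodegug.
Attach number plural -ir → chodegugir.
Attach definiteness definite -mots → chodegugirmots.
Attach case genitive -a → chodegugirmotsa.
Apply vowel harmony: chodegugirmotsa → chodegigirmetse.
Vowel deletion: no change.

chodegigirmetse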